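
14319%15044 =14319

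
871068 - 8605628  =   - 7734560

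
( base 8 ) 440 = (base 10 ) 288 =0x120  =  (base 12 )200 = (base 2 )100100000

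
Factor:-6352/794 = -2^3 = -8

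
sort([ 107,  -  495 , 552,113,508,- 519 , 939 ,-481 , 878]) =[ - 519 , -495,-481,107, 113,508,552 , 878, 939 ]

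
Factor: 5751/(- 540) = - 2^( - 2)*3^1*5^( - 1)*71^1 = -213/20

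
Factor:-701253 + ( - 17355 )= - 2^4 *3^1*11^1*1361^1 = - 718608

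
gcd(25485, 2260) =5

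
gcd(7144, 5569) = 1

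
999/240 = 4 + 13/80 = 4.16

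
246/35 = 7+ 1/35 = 7.03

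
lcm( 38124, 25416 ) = 76248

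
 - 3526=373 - 3899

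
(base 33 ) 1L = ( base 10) 54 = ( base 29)1P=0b110110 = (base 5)204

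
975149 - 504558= 470591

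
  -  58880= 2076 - 60956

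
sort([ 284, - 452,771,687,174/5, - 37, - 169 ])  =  [ - 452,- 169, - 37, 174/5, 284, 687, 771 ] 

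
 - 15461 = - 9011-6450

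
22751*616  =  14014616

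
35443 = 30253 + 5190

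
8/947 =8/947= 0.01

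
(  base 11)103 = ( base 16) 7C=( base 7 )235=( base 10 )124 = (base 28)4C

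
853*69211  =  59036983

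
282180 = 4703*60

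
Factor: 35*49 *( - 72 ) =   -  2^3*3^2*5^1*7^3 = - 123480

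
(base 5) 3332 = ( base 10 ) 467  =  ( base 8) 723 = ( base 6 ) 2055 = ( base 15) 212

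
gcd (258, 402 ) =6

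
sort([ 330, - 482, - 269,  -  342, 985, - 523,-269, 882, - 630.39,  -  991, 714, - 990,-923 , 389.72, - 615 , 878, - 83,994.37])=[ -991, - 990, - 923, - 630.39, -615, - 523 , - 482, - 342,-269,  -  269, - 83, 330,  389.72,714, 878, 882,985,994.37]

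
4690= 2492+2198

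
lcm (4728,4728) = 4728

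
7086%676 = 326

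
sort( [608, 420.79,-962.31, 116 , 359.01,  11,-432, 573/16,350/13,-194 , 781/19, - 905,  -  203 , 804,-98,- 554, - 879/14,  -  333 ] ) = [-962.31, - 905,  -  554, - 432,-333, - 203, - 194,-98, - 879/14 , 11, 350/13, 573/16,781/19, 116 , 359.01, 420.79,608 , 804 ]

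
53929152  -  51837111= 2092041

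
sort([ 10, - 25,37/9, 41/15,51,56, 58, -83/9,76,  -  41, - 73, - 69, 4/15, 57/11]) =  [ - 73, - 69, - 41,-25,  -  83/9,  4/15,41/15,37/9,57/11, 10,51, 56,  58, 76 ]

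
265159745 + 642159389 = 907319134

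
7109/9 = 7109/9 = 789.89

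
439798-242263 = 197535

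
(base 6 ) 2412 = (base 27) lh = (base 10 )584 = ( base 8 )1110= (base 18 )1E8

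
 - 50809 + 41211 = -9598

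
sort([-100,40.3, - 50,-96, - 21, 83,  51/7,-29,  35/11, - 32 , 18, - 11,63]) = [ -100, - 96, - 50, - 32,-29, - 21,-11, 35/11 , 51/7, 18, 40.3,  63,83]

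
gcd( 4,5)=1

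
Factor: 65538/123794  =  3^2*17^( - 1) = 9/17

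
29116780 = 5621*5180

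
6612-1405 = 5207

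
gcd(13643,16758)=7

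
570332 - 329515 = 240817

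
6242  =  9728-3486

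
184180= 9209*20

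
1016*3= 3048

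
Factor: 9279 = 3^2*1031^1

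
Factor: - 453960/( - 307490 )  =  468/317  =  2^2 * 3^2 * 13^1 * 317^ ( - 1 )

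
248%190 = 58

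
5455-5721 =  - 266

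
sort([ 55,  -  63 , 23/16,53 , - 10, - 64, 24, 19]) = [ - 64,-63,- 10, 23/16,19,24 , 53,55 ] 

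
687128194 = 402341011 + 284787183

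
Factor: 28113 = 3^1*9371^1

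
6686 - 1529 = 5157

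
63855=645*99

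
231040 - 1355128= -1124088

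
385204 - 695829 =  - 310625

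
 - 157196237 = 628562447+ - 785758684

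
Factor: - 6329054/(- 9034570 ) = 5^( - 1 )*787^1*4021^1 * 903457^( - 1 )= 3164527/4517285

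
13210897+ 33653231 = 46864128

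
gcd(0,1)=1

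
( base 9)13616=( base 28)BM9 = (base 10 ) 9249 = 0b10010000100001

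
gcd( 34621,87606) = 1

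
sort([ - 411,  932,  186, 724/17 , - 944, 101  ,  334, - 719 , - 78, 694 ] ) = [ - 944,-719, - 411,-78,724/17, 101, 186,334,  694,932 ]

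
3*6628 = 19884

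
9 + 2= 11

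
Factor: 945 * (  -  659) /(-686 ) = 2^(-1)*3^3*5^1*7^(-2)*659^1 = 88965/98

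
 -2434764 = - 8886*274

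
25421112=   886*28692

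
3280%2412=868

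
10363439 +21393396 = 31756835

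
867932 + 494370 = 1362302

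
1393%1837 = 1393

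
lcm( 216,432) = 432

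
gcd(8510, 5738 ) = 2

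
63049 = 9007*7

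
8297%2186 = 1739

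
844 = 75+769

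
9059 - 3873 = 5186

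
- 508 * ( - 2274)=1155192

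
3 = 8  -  5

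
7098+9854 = 16952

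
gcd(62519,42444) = 1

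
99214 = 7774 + 91440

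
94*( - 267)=-25098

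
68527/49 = 1398  +  25/49 = 1398.51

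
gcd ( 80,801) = 1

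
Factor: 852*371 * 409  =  129281628 =2^2 * 3^1*7^1 * 53^1 * 71^1 * 409^1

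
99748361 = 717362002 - 617613641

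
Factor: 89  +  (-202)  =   - 113^1 = -113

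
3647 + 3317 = 6964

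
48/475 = 48/475= 0.10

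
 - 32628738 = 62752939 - 95381677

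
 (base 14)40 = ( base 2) 111000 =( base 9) 62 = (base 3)2002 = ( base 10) 56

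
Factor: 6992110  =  2^1*  5^1*699211^1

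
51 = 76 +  - 25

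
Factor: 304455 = 3^1*5^1*20297^1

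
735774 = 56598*13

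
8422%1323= 484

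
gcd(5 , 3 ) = 1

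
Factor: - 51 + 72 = 21= 3^1* 7^1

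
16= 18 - 2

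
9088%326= 286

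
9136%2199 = 340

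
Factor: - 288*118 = -33984 =-2^6 * 3^2*59^1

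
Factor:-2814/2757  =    -  2^1*7^1* 67^1 * 919^( - 1) = - 938/919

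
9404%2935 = 599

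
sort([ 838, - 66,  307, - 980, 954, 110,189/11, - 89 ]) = [  -  980, - 89, - 66, 189/11, 110,307,838, 954]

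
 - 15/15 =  - 1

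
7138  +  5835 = 12973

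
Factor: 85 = 5^1 * 17^1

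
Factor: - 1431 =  - 3^3*53^1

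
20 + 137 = 157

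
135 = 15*9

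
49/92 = 49/92 = 0.53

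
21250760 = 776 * 27385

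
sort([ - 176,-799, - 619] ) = [ - 799, - 619,-176] 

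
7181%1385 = 256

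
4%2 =0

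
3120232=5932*526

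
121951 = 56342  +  65609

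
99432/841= 99432/841 =118.23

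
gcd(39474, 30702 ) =4386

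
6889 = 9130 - 2241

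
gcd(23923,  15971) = 1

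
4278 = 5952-1674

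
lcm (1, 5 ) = 5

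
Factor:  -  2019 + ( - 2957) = -4976=-  2^4*311^1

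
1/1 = 1 = 1.00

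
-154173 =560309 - 714482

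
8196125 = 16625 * 493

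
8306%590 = 46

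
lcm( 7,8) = 56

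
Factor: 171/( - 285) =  - 3^1*5^( - 1 ) = -3/5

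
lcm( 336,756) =3024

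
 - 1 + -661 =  - 662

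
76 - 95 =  - 19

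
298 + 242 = 540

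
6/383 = 6/383 = 0.02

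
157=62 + 95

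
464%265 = 199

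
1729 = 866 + 863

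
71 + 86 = 157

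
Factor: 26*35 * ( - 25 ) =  - 22750 = - 2^1 *5^3*7^1*13^1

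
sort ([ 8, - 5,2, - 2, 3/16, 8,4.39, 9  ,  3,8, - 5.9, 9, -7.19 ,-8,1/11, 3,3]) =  [ - 8, -7.19, - 5.9,-5 , - 2,1/11,3/16,2 , 3,3,3, 4.39,8,8,8,9, 9 ] 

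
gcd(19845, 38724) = 21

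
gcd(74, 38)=2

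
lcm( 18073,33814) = 1048234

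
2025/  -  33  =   - 62+7/11 = -61.36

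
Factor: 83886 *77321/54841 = 6486149406/54841 = 2^1*3^1 * 11^1*31^1*41^1*167^1*173^ ( - 1 )*317^( - 1)*463^1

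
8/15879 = 8/15879 = 0.00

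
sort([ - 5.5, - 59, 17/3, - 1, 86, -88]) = [ -88, - 59, - 5.5,- 1,17/3,86] 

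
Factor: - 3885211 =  - 11^1*353201^1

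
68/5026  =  34/2513 = 0.01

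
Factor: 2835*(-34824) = - 2^3*3^5 * 5^1*7^1*1451^1 = - 98726040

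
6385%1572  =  97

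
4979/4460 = 4979/4460  =  1.12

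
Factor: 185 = 5^1*37^1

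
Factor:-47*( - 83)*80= 2^4*5^1*47^1*83^1 = 312080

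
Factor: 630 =2^1*3^2*5^1*7^1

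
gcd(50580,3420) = 180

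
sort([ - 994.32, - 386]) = [ - 994.32,-386]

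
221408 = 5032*44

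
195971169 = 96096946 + 99874223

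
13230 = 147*90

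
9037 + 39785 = 48822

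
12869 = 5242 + 7627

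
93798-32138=61660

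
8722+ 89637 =98359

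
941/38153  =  941/38153 = 0.02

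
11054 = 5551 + 5503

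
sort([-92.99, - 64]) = [ - 92.99 , - 64 ]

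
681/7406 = 681/7406= 0.09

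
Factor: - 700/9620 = - 5^1*7^1*13^( -1 )*37^(  -  1 )= -35/481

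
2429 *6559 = 15931811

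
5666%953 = 901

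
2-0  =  2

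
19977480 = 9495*2104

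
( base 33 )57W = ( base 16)164c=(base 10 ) 5708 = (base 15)1A58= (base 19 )FF8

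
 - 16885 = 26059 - 42944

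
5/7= 5/7  =  0.71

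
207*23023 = 4765761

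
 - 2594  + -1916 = -4510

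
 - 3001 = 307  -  3308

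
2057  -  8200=-6143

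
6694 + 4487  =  11181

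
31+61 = 92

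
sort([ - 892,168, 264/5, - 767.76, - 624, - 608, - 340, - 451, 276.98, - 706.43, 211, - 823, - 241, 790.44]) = [ -892, - 823, - 767.76, - 706.43, - 624,-608, - 451, - 340, - 241,  264/5,168, 211, 276.98,790.44] 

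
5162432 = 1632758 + 3529674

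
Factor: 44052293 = 44052293^1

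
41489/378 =109+41/54  =  109.76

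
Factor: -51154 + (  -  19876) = -71030 =-  2^1*5^1*7103^1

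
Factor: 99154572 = 2^2 * 3^1 * 11^1*137^1*5483^1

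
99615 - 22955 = 76660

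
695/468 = 1 + 227/468 = 1.49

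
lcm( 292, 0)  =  0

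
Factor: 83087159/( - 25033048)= -2^(-3 )*283^( - 1) * 11057^( - 1)*83087159^1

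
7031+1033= 8064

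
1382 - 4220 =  - 2838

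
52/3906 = 26/1953= 0.01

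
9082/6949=1 + 2133/6949 = 1.31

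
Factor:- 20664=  - 2^3*3^2*7^1*41^1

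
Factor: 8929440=2^5*3^4 * 5^1*13^1*53^1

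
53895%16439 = 4578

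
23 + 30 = 53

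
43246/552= 21623/276 = 78.34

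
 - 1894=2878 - 4772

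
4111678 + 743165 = 4854843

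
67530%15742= 4562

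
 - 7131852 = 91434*( - 78) 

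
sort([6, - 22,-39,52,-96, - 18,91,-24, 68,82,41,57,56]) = [-96,-39,-24, - 22, - 18,6, 41, 52,56,57,68,  82,91 ] 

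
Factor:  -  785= - 5^1*157^1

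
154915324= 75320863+79594461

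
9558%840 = 318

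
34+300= 334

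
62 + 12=74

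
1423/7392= 1423/7392 = 0.19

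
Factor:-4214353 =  - 11^1*13^2*2267^1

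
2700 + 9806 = 12506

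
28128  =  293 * 96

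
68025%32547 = 2931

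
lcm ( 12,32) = 96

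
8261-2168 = 6093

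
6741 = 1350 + 5391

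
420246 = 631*666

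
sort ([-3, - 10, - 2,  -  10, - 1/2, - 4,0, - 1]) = [-10, - 10,- 4, - 3, - 2, - 1, - 1/2,0 ] 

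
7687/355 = 21 + 232/355= 21.65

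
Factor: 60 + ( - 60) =0 = 0^1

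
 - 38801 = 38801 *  (  -  1 )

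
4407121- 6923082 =-2515961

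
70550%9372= 4946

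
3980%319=152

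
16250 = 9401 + 6849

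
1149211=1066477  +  82734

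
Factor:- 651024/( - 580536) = 2^1*3^1*137^1 * 733^( - 1) = 822/733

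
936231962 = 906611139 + 29620823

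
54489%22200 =10089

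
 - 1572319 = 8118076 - 9690395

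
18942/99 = 191 + 1/3 = 191.33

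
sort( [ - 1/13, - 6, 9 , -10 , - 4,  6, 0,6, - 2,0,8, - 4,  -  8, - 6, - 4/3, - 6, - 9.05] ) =[ - 10, - 9.05, - 8, -6, - 6, - 6, - 4, - 4 ,-2, - 4/3,-1/13,  0,  0,  6,6 , 8, 9 ] 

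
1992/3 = 664  =  664.00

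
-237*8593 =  - 2036541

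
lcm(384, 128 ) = 384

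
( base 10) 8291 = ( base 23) FFB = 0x2063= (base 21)igh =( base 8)20143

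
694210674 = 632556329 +61654345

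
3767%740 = 67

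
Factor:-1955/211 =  - 5^1*17^1 * 23^1*211^(-1)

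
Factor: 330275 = 5^2* 11^1*1201^1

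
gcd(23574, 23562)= 6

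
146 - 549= - 403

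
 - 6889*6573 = -45281397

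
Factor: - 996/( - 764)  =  249/191=3^1 * 83^1*191^( - 1)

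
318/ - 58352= - 159/29176= - 0.01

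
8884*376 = 3340384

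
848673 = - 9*( - 94297 ) 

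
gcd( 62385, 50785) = 5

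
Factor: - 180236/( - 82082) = 2^1 * 11^( - 1)*13^ ( - 1 ) * 157^1 = 314/143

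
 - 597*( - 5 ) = 2985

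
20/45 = 4/9 = 0.44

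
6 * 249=1494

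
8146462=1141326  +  7005136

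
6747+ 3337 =10084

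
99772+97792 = 197564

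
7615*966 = 7356090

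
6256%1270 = 1176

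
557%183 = 8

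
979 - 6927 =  - 5948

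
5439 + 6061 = 11500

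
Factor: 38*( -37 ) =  - 1406 =-2^1*19^1*37^1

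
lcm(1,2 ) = 2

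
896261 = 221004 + 675257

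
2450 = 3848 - 1398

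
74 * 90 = 6660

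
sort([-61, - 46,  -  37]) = [ - 61, - 46,-37 ] 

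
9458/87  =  108 + 62/87= 108.71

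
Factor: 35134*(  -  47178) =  - 2^2*3^2*11^1*1597^1 *2621^1 = -1657551852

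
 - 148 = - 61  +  -87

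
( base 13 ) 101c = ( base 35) 1SH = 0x8ae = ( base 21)50h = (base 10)2222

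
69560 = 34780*2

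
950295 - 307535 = 642760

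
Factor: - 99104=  - 2^5*19^1 * 163^1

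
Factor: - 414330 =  - 2^1*3^1*5^1*7^1*1973^1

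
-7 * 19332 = -135324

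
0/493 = 0 = 0.00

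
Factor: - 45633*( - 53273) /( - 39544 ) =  - 2431006809/39544 = - 2^( - 3 )  *3^1*7^1 * 11^1 * 29^1 *41^1  *  53^1*167^1*4943^( - 1) 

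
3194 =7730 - 4536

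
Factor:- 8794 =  - 2^1  *4397^1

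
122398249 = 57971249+64427000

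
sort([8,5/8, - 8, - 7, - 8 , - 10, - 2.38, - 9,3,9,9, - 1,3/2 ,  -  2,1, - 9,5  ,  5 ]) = [-10, - 9,-9 , - 8, - 8, - 7,  -  2.38, - 2, - 1,5/8,1 , 3/2,3, 5, 5,8,9,9]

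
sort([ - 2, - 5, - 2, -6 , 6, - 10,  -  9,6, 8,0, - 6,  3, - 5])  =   [ - 10, - 9, - 6, - 6, - 5,-5, - 2, - 2,  0,3,  6,6, 8]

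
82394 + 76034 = 158428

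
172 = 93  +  79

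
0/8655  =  0 = 0.00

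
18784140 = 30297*620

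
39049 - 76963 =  - 37914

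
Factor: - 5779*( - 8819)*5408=275618725408= 2^5*13^2 * 5779^1*8819^1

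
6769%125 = 19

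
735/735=1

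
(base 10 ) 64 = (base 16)40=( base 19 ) 37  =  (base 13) 4C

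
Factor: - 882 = - 2^1*3^2*7^2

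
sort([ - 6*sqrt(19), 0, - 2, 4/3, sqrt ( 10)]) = [ - 6 * sqrt( 19), - 2,  0,4/3, sqrt( 10)]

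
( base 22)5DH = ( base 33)2gh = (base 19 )7a6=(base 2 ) 101010100011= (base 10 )2723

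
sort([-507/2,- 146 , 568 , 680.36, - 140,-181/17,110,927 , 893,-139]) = [-507/2,- 146,-140,-139 ,-181/17, 110,568 , 680.36,893 , 927]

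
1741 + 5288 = 7029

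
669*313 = 209397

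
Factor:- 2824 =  - 2^3*353^1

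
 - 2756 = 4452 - 7208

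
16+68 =84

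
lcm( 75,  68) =5100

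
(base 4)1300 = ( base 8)160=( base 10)112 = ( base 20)5c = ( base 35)37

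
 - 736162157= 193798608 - 929960765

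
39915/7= 39915/7 = 5702.14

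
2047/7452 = 89/324 = 0.27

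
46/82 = 23/41=   0.56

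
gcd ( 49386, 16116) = 6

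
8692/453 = 8692/453=19.19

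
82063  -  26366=55697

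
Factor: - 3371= -3371^1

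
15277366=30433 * 502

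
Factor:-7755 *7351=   -57007005  =  - 3^1*5^1*11^1*47^1*7351^1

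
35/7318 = 35/7318 = 0.00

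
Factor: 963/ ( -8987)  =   -3^2*11^( - 1 )*19^( - 1 ) * 43^( - 1 )*107^1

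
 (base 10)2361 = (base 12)1449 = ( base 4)210321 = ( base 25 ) 3jb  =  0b100100111001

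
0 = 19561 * 0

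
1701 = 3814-2113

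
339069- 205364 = 133705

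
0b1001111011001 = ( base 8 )11731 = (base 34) 4df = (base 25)836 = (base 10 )5081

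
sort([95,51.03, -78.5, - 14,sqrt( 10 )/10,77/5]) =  [ - 78.5,  -  14,sqrt( 10) /10, 77/5 , 51.03,95 ] 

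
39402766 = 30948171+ 8454595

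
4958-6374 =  - 1416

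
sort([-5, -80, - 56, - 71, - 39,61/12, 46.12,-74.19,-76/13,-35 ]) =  [ - 80, - 74.19, - 71 , - 56, - 39, - 35  , - 76/13, - 5, 61/12, 46.12 ]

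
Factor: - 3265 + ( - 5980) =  - 5^1 * 43^2 = - 9245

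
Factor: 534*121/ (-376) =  - 2^( - 2 )*3^1 * 11^2*47^(-1) * 89^1 = - 32307/188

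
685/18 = 685/18 = 38.06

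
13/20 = 13/20=0.65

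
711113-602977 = 108136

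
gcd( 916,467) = 1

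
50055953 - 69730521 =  - 19674568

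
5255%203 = 180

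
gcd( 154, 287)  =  7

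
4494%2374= 2120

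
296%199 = 97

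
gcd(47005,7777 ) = 7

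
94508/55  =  94508/55 =1718.33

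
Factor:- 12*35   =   - 420 =- 2^2*3^1*5^1 * 7^1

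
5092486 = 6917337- 1824851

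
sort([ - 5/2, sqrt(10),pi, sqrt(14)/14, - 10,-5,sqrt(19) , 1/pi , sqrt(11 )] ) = [ - 10,-5,-5/2,sqrt( 14)/14, 1/pi , pi , sqrt(10), sqrt(11),sqrt ( 19)]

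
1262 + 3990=5252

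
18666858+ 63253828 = 81920686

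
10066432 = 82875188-72808756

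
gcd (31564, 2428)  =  2428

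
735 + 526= 1261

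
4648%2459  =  2189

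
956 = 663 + 293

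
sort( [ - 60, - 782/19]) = [ - 60, - 782/19] 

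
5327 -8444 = -3117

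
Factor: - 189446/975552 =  - 94723/487776 = - 2^ ( - 5 )*3^(  -  1)*5081^( - 1)*94723^1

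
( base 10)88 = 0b1011000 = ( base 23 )3J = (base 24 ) 3g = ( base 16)58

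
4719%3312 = 1407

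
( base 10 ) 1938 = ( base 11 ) 1502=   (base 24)38i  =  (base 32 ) 1si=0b11110010010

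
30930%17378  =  13552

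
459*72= 33048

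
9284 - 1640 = 7644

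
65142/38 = 1714 + 5/19 = 1714.26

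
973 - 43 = 930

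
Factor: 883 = 883^1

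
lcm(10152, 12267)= 294408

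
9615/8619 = 1  +  332/2873 = 1.12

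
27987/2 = 27987/2 = 13993.50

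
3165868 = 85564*37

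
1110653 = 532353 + 578300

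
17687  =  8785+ 8902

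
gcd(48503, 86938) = 1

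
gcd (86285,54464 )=1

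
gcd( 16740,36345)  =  15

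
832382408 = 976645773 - 144263365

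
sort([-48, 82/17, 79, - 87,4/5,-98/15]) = [ - 87,  -  48, - 98/15,4/5,82/17, 79 ] 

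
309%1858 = 309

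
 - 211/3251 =-1  +  3040/3251 = - 0.06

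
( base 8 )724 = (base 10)468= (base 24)jc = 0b111010100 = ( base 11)396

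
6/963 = 2/321 = 0.01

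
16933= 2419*7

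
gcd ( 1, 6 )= 1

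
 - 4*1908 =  - 7632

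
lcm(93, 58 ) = 5394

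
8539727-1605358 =6934369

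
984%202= 176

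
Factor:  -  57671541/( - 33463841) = 3^3 * 241^1 * 3571^( - 1)*8863^1*  9371^( - 1)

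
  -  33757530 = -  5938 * 5685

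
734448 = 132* 5564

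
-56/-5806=28/2903= 0.01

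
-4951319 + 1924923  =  - 3026396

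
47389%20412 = 6565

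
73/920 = 73/920 = 0.08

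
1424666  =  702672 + 721994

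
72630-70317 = 2313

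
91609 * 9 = 824481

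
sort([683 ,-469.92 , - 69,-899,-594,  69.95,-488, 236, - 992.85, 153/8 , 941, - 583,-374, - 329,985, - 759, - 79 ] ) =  [ - 992.85, - 899, - 759, - 594,  -  583, - 488,-469.92, - 374,-329, - 79, - 69 , 153/8, 69.95, 236, 683,941, 985]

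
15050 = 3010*5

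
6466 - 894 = 5572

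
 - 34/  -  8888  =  17/4444 =0.00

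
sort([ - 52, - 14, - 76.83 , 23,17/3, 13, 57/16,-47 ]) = [ - 76.83, - 52, - 47,-14,  57/16,17/3,  13, 23 ]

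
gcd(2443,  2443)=2443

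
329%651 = 329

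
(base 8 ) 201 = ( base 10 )129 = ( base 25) 54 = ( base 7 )243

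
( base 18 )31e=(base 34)TI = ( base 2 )1111101100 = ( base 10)1004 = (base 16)3EC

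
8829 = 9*981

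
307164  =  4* 76791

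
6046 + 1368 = 7414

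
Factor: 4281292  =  2^2*1070323^1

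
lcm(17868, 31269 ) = 125076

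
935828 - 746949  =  188879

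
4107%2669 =1438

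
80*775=62000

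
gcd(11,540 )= 1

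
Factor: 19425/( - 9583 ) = - 3^1*5^2*37^(- 1)=- 75/37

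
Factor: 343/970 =2^( - 1)*5^( - 1)*7^3  *97^(-1)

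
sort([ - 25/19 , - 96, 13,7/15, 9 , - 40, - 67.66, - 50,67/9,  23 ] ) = [ - 96, - 67.66, - 50,  -  40 ,-25/19,7/15, 67/9,9,13, 23] 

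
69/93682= 69/93682 = 0.00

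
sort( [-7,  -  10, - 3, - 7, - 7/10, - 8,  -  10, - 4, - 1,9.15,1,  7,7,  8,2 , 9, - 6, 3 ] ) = [ - 10,- 10, - 8 ,  -  7,-7,  -  6, - 4, - 3, - 1,-7/10, 1, 2 , 3, 7, 7, 8, 9,9.15] 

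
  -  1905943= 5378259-7284202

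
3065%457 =323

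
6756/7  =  965 + 1/7 = 965.14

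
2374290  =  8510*279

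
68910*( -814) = -56092740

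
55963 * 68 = 3805484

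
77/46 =1  +  31/46=1.67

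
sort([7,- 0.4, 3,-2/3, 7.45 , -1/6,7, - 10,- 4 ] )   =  [ - 10 , - 4, - 2/3, - 0.4, - 1/6, 3, 7, 7,7.45]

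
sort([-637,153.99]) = [ - 637, 153.99] 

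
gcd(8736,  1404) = 156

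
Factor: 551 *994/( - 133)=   -4118 = - 2^1*29^1*71^1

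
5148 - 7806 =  -2658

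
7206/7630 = 3603/3815 = 0.94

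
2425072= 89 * 27248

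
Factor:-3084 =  - 2^2 * 3^1*257^1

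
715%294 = 127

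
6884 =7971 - 1087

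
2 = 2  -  0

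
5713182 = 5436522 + 276660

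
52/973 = 52/973  =  0.05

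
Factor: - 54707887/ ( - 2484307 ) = 7^( - 1)*13^1*17^1*19^ (-1)*18679^( - 1 ) * 247547^1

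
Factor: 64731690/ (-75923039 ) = -2^1*3^3 * 5^1*47^1*293^( - 1)*5101^1*259123^( - 1)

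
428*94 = 40232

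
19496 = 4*4874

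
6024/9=2008/3  =  669.33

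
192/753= 64/251  =  0.25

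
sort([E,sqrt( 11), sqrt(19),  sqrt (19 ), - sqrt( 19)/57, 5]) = [ - sqrt(19)/57,E,sqrt( 11), sqrt( 19), sqrt( 19), 5 ]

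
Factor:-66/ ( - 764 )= 2^(-1 ) * 3^1*11^1*191^( -1)= 33/382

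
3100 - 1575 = 1525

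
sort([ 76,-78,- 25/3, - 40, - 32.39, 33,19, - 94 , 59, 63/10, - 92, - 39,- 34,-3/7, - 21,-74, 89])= [ - 94, - 92, - 78, - 74, - 40, - 39, - 34,-32.39 , - 21, - 25/3, - 3/7, 63/10, 19,33, 59, 76, 89]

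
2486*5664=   14080704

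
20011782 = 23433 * 854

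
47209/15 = 3147 + 4/15= 3147.27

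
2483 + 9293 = 11776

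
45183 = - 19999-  - 65182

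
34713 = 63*551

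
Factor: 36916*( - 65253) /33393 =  - 2^2*11^1 * 839^1 * 11131^( -1)*21751^1=- 802959916/11131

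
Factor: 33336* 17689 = 589680504 = 2^3*3^2*7^2* 19^2*463^1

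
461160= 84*5490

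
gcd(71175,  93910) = 5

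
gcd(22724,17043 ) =5681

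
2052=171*12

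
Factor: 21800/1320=3^( - 1)*5^1*11^( - 1 )*109^1 = 545/33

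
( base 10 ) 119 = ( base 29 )43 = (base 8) 167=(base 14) 87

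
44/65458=22/32729=0.00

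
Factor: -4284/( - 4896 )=2^( - 3)*7^1 = 7/8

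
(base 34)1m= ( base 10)56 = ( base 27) 22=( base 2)111000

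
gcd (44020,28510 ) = 10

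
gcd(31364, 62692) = 4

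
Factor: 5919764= 2^2*1479941^1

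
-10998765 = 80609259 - 91608024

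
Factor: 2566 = 2^1 * 1283^1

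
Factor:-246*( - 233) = 2^1 * 3^1 *41^1 * 233^1 = 57318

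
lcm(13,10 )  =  130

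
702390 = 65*10806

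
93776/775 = 93776/775 = 121.00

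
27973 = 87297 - 59324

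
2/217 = 2/217 =0.01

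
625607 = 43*14549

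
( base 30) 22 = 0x3e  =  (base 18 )38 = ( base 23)2G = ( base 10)62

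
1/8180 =1/8180 = 0.00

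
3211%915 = 466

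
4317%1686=945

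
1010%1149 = 1010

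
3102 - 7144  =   - 4042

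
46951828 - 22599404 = 24352424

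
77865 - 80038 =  - 2173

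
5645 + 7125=12770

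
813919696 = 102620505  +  711299191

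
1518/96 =253/16=   15.81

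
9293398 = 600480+8692918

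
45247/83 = 545 + 12/83= 545.14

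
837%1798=837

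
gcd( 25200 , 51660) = 1260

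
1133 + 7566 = 8699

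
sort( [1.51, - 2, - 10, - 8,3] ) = [ - 10, - 8,-2,1.51, 3]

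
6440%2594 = 1252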